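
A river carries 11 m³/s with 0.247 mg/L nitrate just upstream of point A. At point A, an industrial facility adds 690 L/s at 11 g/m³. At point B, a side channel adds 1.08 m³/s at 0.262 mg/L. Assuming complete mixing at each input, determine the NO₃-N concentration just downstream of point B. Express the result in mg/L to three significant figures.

690 L/s = 0.69 m³/s.
After input A: C = (11·0.247 + 0.69·11) / 11.69 = 0.8817 mg/L.
After input B: C = (11.69·0.8817 + 1.08·0.262) / 12.77 = 0.8293 mg/L.

0.829 mg/L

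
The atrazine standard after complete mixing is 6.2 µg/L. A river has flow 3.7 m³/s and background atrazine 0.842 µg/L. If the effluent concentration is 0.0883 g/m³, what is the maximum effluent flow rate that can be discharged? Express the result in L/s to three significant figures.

241 L/s

0.842 µg/L = 0.000842 mg/L.
6.2 µg/L = 0.0062 mg/L.
Mass balance at complete mixing: C_std·(Q_w + Q_r) = Q_w·C_e + Q_r·C_b.
Rearranging, Q_w = Q_r·(C_std − C_b)/(C_e − C_std) = 3.7·(0.0062 − 0.000842) / (0.0883 − 0.0062) = 0.2415 m³/s.
= 241.5 L/s.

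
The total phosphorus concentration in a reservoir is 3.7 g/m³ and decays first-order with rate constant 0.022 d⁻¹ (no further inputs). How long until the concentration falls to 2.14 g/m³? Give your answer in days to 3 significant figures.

t = ln(C₀/C)/k = ln(3.7/2.14)/0.022 = 0.5475/0.022 = 24.89 d.

24.9 d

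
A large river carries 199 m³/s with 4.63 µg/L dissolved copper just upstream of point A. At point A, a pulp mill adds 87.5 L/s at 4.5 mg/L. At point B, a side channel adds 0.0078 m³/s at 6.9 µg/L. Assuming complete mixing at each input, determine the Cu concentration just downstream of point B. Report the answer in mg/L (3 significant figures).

0.00661 mg/L

4.63 µg/L = 0.00463 mg/L.
87.5 L/s = 0.0875 m³/s.
After input A: C = (199·0.00463 + 0.0875·4.5) / 199.1 = 0.006606 mg/L.
6.9 µg/L = 0.0069 mg/L.
After input B: C = (199.1·0.006606 + 0.0078·0.0069) / 199.1 = 0.006606 mg/L.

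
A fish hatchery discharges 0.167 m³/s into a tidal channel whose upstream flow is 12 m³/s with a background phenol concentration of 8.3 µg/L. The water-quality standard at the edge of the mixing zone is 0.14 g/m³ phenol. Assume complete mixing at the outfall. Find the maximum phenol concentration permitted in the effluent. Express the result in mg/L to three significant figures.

9.60 mg/L

8.3 µg/L = 0.0083 mg/L.
Mass balance: 0.14·12.17 = 0.167·Cₑ + 12·0.0083.
Cₑ = (1.703 − 0.0996) / 0.167 = 9.603 mg/L.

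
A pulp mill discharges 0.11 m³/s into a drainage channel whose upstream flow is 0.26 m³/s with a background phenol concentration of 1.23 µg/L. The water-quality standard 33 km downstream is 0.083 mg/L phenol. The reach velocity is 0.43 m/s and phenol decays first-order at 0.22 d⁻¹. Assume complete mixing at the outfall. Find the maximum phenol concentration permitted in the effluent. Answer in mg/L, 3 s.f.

1.23 µg/L = 0.00123 mg/L.
Travel time to the compliance point: t = 3.3e+04/0.43 = 7.674e+04 s = 0.8882 d; decay factor exp(−0.22·0.8882) = 0.8225.
So the concentration just after mixing may be at most 0.083/0.8225 = 0.1009 mg/L.
Mass balance: 0.1009·0.37 = 0.11·Cₑ + 0.26·0.00123.
Cₑ = (0.03734 − 0.0003198) / 0.11 = 0.3365 mg/L.

0.337 mg/L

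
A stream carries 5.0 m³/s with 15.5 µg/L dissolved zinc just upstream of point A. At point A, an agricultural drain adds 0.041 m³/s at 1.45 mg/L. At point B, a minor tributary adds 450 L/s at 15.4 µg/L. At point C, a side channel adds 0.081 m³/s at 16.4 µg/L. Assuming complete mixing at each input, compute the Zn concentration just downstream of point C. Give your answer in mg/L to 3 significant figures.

15.5 µg/L = 0.0155 mg/L.
After input A: C = (5·0.0155 + 0.041·1.45) / 5.041 = 0.02717 mg/L.
450 L/s = 0.45 m³/s.
15.4 µg/L = 0.0154 mg/L.
After input B: C = (5.041·0.02717 + 0.45·0.0154) / 5.491 = 0.0262 mg/L.
16.4 µg/L = 0.0164 mg/L.
After input C: C = (5.491·0.0262 + 0.081·0.0164) / 5.572 = 0.02606 mg/L.

0.0261 mg/L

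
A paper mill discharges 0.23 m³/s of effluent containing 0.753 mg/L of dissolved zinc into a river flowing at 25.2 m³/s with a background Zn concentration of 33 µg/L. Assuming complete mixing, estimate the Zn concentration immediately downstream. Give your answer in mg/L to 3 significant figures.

33 µg/L = 0.033 mg/L.
By mass balance at complete mixing, C = (0.23·0.753 + 25.2·0.033) / (0.23 + 25.2) = 1.005/25.43 = 0.03951 mg/L.

0.0395 mg/L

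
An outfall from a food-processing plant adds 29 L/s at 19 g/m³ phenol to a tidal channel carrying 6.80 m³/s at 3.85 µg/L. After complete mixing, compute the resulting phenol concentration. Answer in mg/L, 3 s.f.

0.0845 mg/L

29 L/s = 0.029 m³/s.
3.85 µg/L = 0.00385 mg/L.
Flow-weighted mixing gives C = (0.029·19 + 6.8·0.00385) / (0.029 + 6.8) = 0.5772/6.829 = 0.08452 mg/L.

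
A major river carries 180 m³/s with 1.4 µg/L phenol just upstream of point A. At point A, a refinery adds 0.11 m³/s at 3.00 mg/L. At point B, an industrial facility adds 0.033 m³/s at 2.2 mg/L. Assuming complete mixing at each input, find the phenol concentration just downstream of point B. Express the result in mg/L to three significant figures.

0.00363 mg/L

1.4 µg/L = 0.0014 mg/L.
After input A: C = (180·0.0014 + 0.11·3) / 180.1 = 0.003231 mg/L.
After input B: C = (180.1·0.003231 + 0.033·2.2) / 180.1 = 0.003634 mg/L.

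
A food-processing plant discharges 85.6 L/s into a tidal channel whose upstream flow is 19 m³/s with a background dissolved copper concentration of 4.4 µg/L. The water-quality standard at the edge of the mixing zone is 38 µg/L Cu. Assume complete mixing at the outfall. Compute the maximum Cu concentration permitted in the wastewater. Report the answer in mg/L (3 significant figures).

85.6 L/s = 0.0856 m³/s.
4.4 µg/L = 0.0044 mg/L.
38 µg/L = 0.038 mg/L.
Mass balance: 0.038·19.09 = 0.0856·Cₑ + 19·0.0044.
Cₑ = (0.7253 − 0.0836) / 0.0856 = 7.496 mg/L.

7.50 mg/L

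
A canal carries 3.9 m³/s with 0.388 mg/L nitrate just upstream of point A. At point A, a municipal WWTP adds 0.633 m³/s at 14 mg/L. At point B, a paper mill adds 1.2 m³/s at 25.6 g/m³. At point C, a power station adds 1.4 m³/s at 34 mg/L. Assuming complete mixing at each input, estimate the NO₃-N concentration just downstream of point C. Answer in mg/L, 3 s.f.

12.4 mg/L

After input A: C = (3.9·0.388 + 0.633·14) / 4.533 = 2.289 mg/L.
After input B: C = (4.533·2.289 + 1.2·25.6) / 5.733 = 7.168 mg/L.
After input C: C = (5.733·7.168 + 1.4·34) / 7.133 = 12.43 mg/L.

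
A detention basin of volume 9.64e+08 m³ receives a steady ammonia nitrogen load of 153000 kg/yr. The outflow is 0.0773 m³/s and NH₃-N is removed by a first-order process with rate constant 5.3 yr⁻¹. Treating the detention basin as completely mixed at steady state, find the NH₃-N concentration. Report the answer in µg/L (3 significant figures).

Outflow Q = 0.0773 m³/s × 3.156e+07 s/yr = 2.439e+06 m³/yr.
Steady-state CSTR mass balance: W = Q·C + k·V·C, so C = W/(Q + kV).
Q + kV = 2.439e+06 + 5.3·9.64e+08 = 5.112e+09 m³/yr.
C = 153000/5.112e+09 = 2.993e-05 kg/m³ = 0.02993 mg/L = 29.93 µg/L.

29.9 µg/L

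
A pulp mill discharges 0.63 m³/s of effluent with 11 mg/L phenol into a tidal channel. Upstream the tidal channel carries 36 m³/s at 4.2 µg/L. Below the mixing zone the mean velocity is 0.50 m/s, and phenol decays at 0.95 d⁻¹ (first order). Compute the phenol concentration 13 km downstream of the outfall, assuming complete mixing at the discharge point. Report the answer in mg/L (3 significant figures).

4.2 µg/L = 0.0042 mg/L.
After complete mixing, C₀ = (0.63·11 + 36·0.0042) / 36.63 = 0.1933 mg/L.
Travel time t = 1.3e+04 m / 0.50 m/s = 2.6e+04 s = 0.3009 d.
C = 0.1933·exp(−0.95·0.3009) = 0.1933·0.7514 = 0.1452 mg/L.

0.145 mg/L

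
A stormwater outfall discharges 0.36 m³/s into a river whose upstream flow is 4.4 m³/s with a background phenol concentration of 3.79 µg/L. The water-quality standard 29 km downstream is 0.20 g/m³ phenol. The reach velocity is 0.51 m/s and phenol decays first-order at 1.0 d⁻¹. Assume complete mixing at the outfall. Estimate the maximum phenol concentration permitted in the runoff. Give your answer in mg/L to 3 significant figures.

5.06 mg/L

3.79 µg/L = 0.00379 mg/L.
Travel time to the compliance point: t = 2.9e+04/0.51 = 5.686e+04 s = 0.6581 d; decay factor exp(−1.0·0.6581) = 0.5178.
So the concentration just after mixing may be at most 0.2/0.5178 = 0.3862 mg/L.
Mass balance: 0.3862·4.76 = 0.36·Cₑ + 4.4·0.00379.
Cₑ = (1.838 − 0.01668) / 0.36 = 5.061 mg/L.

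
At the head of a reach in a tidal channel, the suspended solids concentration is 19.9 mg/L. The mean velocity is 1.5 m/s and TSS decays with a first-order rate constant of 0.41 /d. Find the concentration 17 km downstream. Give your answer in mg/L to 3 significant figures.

18.9 mg/L

Travel time t = 17 km / 1.5 m/s = 1.7e+04/1.5 = 1.133e+04 s = 0.1312 d.
First-order decay: C = 19.9·exp(−0.41·0.1312) = 19.9·0.9476 = 18.86 mg/L.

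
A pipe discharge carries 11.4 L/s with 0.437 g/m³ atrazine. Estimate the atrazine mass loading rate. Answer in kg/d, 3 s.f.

0.430 kg/d

11.4 L/s = 0.0114 m³/s.
Mass flux = Q·C = 0.0114 m³/s × 0.437 g/m³ = 0.004982 g/s.
= 0.004982 g/s × 86.4 = 0.4304 kg/d.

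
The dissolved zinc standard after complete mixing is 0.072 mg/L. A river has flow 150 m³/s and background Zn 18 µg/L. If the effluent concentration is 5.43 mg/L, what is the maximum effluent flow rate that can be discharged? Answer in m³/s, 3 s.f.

1.51 m³/s

18 µg/L = 0.018 mg/L.
Mass balance at complete mixing: C_std·(Q_w + Q_r) = Q_w·C_e + Q_r·C_b.
Rearranging, Q_w = Q_r·(C_std − C_b)/(C_e − C_std) = 150·(0.072 − 0.018) / (5.43 − 0.072) = 1.512 m³/s.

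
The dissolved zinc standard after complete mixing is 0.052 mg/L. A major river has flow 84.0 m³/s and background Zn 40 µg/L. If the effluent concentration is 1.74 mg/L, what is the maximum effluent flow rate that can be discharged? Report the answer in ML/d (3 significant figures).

40 µg/L = 0.04 mg/L.
Mass balance at complete mixing: C_std·(Q_w + Q_r) = Q_w·C_e + Q_r·C_b.
Rearranging, Q_w = Q_r·(C_std − C_b)/(C_e − C_std) = 84.0·(0.052 − 0.04) / (1.74 − 0.052) = 0.5972 m³/s.
= 51.59 ML/d.

51.6 ML/d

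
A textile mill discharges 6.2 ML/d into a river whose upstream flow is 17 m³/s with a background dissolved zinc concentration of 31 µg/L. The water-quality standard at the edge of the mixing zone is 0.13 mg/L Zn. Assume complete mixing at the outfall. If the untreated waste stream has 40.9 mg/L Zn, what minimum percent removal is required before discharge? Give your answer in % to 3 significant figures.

42.3 %

6.2 ML/d = 0.07176 m³/s.
31 µg/L = 0.031 mg/L.
Mass balance: 0.13·17.07 = 0.07176·Cₑ + 17·0.031.
Cₑ = (2.219 − 0.527) / 0.07176 = 23.58 mg/L.
Required removal = 1 − 23.58/40.9 = 42.34 %.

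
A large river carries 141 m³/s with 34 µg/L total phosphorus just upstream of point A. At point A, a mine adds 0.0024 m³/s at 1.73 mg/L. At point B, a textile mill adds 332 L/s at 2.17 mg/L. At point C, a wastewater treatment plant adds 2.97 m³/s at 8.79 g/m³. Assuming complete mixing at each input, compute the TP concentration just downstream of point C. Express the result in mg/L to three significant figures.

34 µg/L = 0.034 mg/L.
After input A: C = (141·0.034 + 0.0024·1.73) / 141 = 0.03403 mg/L.
332 L/s = 0.332 m³/s.
After input B: C = (141·0.03403 + 0.332·2.17) / 141.3 = 0.03905 mg/L.
After input C: C = (141.3·0.03905 + 2.97·8.79) / 144.3 = 0.2192 mg/L.

0.219 mg/L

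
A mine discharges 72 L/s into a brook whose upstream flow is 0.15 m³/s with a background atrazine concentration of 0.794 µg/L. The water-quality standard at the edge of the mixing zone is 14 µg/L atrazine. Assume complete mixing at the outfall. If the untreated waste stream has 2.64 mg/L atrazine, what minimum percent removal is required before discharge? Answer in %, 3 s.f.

72 L/s = 0.072 m³/s.
0.794 µg/L = 0.000794 mg/L.
14 µg/L = 0.014 mg/L.
Mass balance: 0.014·0.222 = 0.072·Cₑ + 0.15·0.000794.
Cₑ = (0.003108 − 0.0001191) / 0.072 = 0.04151 mg/L.
Required removal = 1 − 0.04151/2.64 = 98.43 %.

98.4 %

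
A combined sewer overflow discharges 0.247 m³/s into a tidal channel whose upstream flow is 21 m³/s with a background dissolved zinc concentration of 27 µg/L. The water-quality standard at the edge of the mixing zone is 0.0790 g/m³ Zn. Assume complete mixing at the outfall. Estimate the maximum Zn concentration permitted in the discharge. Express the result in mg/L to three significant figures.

27 µg/L = 0.027 mg/L.
Mass balance: 0.079·21.25 = 0.247·Cₑ + 21·0.027.
Cₑ = (1.679 − 0.567) / 0.247 = 4.5 mg/L.

4.50 mg/L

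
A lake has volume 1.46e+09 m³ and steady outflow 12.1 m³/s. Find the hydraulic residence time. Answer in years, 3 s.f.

Q = 12.1 m³/s × 3.156e+07 s/yr = 3.818e+08 m³/yr.
Hydraulic residence time τ = V/Q = 1.46e+09/3.818e+08 = 3.824 yr.

3.82 yr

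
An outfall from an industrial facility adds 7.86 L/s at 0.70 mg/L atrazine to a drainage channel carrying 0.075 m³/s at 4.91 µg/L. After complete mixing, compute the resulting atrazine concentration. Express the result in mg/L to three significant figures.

7.86 L/s = 0.00786 m³/s.
4.91 µg/L = 0.00491 mg/L.
Conservation of mass across the mixing zone: C = (0.00786·0.7 + 0.075·0.00491) / (0.00786 + 0.075) = 0.00587/0.08286 = 0.07085 mg/L.

0.0708 mg/L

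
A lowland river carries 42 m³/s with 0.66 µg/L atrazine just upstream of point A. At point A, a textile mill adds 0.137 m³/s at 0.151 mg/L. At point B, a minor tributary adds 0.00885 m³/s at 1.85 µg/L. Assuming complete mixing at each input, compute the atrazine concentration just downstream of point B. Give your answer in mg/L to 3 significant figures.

0.66 µg/L = 0.00066 mg/L.
After input A: C = (42·0.00066 + 0.137·0.151) / 42.14 = 0.001149 mg/L.
1.85 µg/L = 0.00185 mg/L.
After input B: C = (42.14·0.001149 + 0.00885·0.00185) / 42.15 = 0.001149 mg/L.

0.00115 mg/L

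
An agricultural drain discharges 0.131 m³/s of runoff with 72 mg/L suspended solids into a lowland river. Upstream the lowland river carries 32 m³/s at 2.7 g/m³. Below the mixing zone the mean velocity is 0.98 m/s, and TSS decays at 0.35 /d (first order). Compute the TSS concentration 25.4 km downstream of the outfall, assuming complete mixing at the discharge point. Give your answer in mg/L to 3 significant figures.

After complete mixing, C₀ = (0.131·72 + 32·2.7) / 32.13 = 2.983 mg/L.
Travel time t = 2.54e+04 m / 0.98 m/s = 2.592e+04 s = 0.3 d.
C = 2.983·exp(−0.35·0.3) = 2.983·0.9003 = 2.685 mg/L.

2.69 mg/L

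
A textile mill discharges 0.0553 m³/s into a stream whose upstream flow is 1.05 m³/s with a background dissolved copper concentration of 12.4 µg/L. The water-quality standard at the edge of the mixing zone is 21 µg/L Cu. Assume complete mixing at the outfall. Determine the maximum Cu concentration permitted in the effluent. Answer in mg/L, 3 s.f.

0.184 mg/L

12.4 µg/L = 0.0124 mg/L.
21 µg/L = 0.021 mg/L.
Mass balance: 0.021·1.105 = 0.0553·Cₑ + 1.05·0.0124.
Cₑ = (0.02321 − 0.01302) / 0.0553 = 0.1843 mg/L.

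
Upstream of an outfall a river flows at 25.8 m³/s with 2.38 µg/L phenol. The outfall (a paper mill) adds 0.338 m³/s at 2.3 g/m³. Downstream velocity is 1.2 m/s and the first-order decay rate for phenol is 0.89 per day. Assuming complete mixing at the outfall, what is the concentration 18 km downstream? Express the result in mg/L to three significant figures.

0.0275 mg/L

2.38 µg/L = 0.00238 mg/L.
After complete mixing, C₀ = (0.338·2.3 + 25.8·0.00238) / 26.14 = 0.03209 mg/L.
Travel time t = 1.8e+04 m / 1.2 m/s = 1.5e+04 s = 0.1736 d.
C = 0.03209·exp(−0.89·0.1736) = 0.03209·0.8568 = 0.0275 mg/L.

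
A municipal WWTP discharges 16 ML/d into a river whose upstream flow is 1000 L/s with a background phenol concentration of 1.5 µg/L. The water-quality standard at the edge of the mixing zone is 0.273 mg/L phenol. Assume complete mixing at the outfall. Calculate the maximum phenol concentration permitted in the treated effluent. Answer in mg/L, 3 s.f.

1.74 mg/L

16 ML/d = 0.1852 m³/s.
1000 L/s = 1 m³/s.
1.5 µg/L = 0.0015 mg/L.
Mass balance: 0.273·1.185 = 0.1852·Cₑ + 1·0.0015.
Cₑ = (0.3236 − 0.0015) / 0.1852 = 1.739 mg/L.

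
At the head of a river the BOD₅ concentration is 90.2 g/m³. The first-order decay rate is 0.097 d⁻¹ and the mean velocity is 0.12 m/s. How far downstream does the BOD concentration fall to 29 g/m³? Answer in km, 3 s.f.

121 km

From C = C₀·e^(−kt), t = ln(C₀/C)/k = ln(90.2/29)/0.097 = 1.135/0.097 = 11.7 d.
Distance = v·t = 0.12 m/s × 1.011e+06 s = 1.213e+05 m = 121.3 km.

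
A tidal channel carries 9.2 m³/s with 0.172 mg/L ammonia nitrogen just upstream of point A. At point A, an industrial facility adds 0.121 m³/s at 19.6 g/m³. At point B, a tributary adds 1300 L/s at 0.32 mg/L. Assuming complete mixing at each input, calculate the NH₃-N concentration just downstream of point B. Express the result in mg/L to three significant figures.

0.411 mg/L

After input A: C = (9.2·0.172 + 0.121·19.6) / 9.321 = 0.4242 mg/L.
1300 L/s = 1.3 m³/s.
After input B: C = (9.321·0.4242 + 1.3·0.32) / 10.62 = 0.4114 mg/L.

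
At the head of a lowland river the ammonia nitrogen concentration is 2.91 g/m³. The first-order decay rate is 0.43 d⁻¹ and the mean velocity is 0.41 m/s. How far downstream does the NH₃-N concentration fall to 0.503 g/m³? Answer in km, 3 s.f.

145 km

From C = C₀·e^(−kt), t = ln(C₀/C)/k = ln(2.91/0.503)/0.43 = 1.755/0.43 = 4.082 d.
Distance = v·t = 0.41 m/s × 3.527e+05 s = 1.446e+05 m = 144.6 km.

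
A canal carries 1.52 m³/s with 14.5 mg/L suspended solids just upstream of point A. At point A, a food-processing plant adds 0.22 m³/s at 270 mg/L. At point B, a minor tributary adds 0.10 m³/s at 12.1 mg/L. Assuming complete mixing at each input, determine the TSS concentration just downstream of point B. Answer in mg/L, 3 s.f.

After input A: C = (1.52·14.5 + 0.22·270) / 1.74 = 46.8 mg/L.
After input B: C = (1.74·46.8 + 0.1·12.1) / 1.84 = 44.92 mg/L.

44.9 mg/L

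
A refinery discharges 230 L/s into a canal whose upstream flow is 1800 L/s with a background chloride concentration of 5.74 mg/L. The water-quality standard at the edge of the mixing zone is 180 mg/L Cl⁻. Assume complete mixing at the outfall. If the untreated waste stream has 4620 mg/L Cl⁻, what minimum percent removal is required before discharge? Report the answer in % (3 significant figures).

230 L/s = 0.23 m³/s.
1800 L/s = 1.8 m³/s.
Mass balance: 180·2.03 = 0.23·Cₑ + 1.8·5.74.
Cₑ = (365.4 − 10.33) / 0.23 = 1544 mg/L.
Required removal = 1 − 1544/4620 = 66.58 %.

66.6 %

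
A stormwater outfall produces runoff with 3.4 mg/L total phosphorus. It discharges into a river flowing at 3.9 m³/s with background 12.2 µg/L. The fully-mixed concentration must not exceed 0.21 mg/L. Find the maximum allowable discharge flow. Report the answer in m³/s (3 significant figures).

12.2 µg/L = 0.0122 mg/L.
Mass balance at complete mixing: C_std·(Q_w + Q_r) = Q_w·C_e + Q_r·C_b.
Rearranging, Q_w = Q_r·(C_std − C_b)/(C_e − C_std) = 3.9·(0.21 − 0.0122) / (3.4 − 0.21) = 0.2418 m³/s.

0.242 m³/s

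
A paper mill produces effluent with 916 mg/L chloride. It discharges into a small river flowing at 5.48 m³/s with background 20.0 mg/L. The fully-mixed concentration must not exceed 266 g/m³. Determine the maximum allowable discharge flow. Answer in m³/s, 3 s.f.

Mass balance at complete mixing: C_std·(Q_w + Q_r) = Q_w·C_e + Q_r·C_b.
Rearranging, Q_w = Q_r·(C_std − C_b)/(C_e − C_std) = 5.48·(266 − 20) / (916 − 266) = 2.074 m³/s.

2.07 m³/s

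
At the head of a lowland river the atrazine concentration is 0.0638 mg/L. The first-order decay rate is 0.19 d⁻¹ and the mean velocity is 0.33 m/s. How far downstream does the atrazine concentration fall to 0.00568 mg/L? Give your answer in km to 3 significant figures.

363 km

From C = C₀·e^(−kt), t = ln(C₀/C)/k = ln(0.0638/0.00568)/0.19 = 2.419/0.19 = 12.73 d.
Distance = v·t = 0.33 m/s × 1.1e+06 s = 3.63e+05 m = 363 km.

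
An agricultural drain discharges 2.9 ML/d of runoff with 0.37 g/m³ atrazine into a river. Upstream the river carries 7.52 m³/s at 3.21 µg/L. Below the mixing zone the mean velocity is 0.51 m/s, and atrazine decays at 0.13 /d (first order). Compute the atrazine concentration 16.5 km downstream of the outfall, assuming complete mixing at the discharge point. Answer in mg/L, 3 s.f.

0.00461 mg/L

2.9 ML/d = 0.03356 m³/s.
3.21 µg/L = 0.00321 mg/L.
After complete mixing, C₀ = (0.03356·0.37 + 7.52·0.00321) / 7.554 = 0.00484 mg/L.
Travel time t = 1.65e+04 m / 0.51 m/s = 3.235e+04 s = 0.3745 d.
C = 0.00484·exp(−0.13·0.3745) = 0.00484·0.9525 = 0.00461 mg/L.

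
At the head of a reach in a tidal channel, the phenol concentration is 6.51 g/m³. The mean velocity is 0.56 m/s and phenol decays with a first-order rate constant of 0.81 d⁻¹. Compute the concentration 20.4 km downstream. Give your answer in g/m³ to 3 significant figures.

4.63 g/m³

Travel time t = 20.4 km / 0.56 m/s = 2.04e+04/0.56 = 3.643e+04 s = 0.4216 d.
First-order decay: C = 6.51·exp(−0.81·0.4216) = 6.51·0.7107 = 4.627 g/m³.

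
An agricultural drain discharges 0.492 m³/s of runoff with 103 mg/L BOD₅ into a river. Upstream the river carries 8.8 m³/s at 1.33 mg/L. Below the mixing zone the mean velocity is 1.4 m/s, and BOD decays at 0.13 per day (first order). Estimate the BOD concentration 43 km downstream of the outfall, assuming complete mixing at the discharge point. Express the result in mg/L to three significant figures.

6.41 mg/L

After complete mixing, C₀ = (0.492·103 + 8.8·1.33) / 9.292 = 6.713 mg/L.
Travel time t = 4.3e+04 m / 1.4 m/s = 3.071e+04 s = 0.3555 d.
C = 6.713·exp(−0.13·0.3555) = 6.713·0.9548 = 6.41 mg/L.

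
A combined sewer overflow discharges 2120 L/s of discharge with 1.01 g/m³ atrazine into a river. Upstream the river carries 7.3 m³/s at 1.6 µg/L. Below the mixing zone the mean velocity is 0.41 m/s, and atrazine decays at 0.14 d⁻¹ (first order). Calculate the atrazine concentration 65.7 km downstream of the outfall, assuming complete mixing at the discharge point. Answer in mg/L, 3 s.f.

0.176 mg/L

2120 L/s = 2.12 m³/s.
1.6 µg/L = 0.0016 mg/L.
After complete mixing, C₀ = (2.12·1.01 + 7.3·0.0016) / 9.42 = 0.2285 mg/L.
Travel time t = 6.57e+04 m / 0.41 m/s = 1.602e+05 s = 1.855 d.
C = 0.2285·exp(−0.14·1.855) = 0.2285·0.7713 = 0.1763 mg/L.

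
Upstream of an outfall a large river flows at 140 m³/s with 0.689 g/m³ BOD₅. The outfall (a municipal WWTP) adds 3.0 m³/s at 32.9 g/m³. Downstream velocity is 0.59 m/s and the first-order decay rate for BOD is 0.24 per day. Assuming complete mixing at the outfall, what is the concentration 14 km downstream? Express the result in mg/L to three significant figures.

After complete mixing, C₀ = (3·32.9 + 140·0.689) / 143 = 1.365 mg/L.
Travel time t = 1.4e+04 m / 0.59 m/s = 2.373e+04 s = 0.2746 d.
C = 1.365·exp(−0.24·0.2746) = 1.365·0.9362 = 1.278 mg/L.

1.28 mg/L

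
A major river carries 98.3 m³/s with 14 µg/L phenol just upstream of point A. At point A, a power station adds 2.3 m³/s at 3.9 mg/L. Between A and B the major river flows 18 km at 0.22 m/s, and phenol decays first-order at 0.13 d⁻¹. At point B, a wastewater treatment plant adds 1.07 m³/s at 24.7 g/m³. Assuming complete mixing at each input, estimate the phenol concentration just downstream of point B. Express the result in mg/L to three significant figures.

14 µg/L = 0.014 mg/L.
After input A: C = (98.3·0.014 + 2.3·3.9) / 100.6 = 0.1028 mg/L.
Over the 18 km reach to input B (t = 8.182e+04 s = 0.947 d), decay gives C = 0.1028·exp(−0.13·0.947) = 0.09093 mg/L.
After input B: C = (100.6·0.09093 + 1.07·24.7) / 101.7 = 0.3499 mg/L.

0.350 mg/L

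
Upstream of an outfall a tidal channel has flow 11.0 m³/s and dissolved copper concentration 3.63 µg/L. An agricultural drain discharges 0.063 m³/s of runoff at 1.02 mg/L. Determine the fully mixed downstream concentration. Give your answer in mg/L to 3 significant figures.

3.63 µg/L = 0.00363 mg/L.
By mass balance at complete mixing, C = (0.063·1.02 + 11·0.00363) / (0.063 + 11) = 0.1042/11.06 = 0.009418 mg/L.

0.00942 mg/L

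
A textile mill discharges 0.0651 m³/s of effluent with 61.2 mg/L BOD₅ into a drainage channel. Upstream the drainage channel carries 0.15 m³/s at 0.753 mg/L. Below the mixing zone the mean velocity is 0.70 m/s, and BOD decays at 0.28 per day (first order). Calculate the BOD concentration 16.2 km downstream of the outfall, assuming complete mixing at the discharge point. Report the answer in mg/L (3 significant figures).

17.7 mg/L

After complete mixing, C₀ = (0.0651·61.2 + 0.15·0.753) / 0.2151 = 19.05 mg/L.
Travel time t = 1.62e+04 m / 0.70 m/s = 2.314e+04 s = 0.2679 d.
C = 19.05·exp(−0.28·0.2679) = 19.05·0.9277 = 17.67 mg/L.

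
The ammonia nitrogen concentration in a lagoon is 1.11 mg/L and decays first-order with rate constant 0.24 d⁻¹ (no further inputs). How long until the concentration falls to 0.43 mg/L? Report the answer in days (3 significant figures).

t = ln(C₀/C)/k = ln(1.11/0.43)/0.24 = 0.9483/0.24 = 3.951 d.

3.95 d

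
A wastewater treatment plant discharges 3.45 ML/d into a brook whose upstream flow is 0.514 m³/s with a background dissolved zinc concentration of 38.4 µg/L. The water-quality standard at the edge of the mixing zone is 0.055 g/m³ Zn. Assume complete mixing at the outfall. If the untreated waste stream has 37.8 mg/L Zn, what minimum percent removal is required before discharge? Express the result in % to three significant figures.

3.45 ML/d = 0.03993 m³/s.
38.4 µg/L = 0.0384 mg/L.
Mass balance: 0.055·0.5539 = 0.03993·Cₑ + 0.514·0.0384.
Cₑ = (0.03047 − 0.01974) / 0.03993 = 0.2687 mg/L.
Required removal = 1 − 0.2687/37.8 = 99.29 %.

99.3 %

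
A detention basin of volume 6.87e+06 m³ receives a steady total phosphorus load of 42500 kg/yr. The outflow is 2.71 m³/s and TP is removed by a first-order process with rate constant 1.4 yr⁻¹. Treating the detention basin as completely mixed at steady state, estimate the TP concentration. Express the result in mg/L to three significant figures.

0.447 mg/L

Outflow Q = 2.71 m³/s × 3.156e+07 s/yr = 8.552e+07 m³/yr.
Steady-state CSTR mass balance: W = Q·C + k·V·C, so C = W/(Q + kV).
Q + kV = 8.552e+07 + 1.4·6.87e+06 = 9.514e+07 m³/yr.
C = 42500/9.514e+07 = 0.0004467 kg/m³ = 0.4467 mg/L.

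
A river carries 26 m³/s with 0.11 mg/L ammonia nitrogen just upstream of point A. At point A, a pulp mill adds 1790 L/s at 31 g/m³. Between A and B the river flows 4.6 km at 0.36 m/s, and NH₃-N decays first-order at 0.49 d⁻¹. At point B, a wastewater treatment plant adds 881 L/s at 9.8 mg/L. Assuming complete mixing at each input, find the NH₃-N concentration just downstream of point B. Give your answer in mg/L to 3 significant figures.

2.19 mg/L

1790 L/s = 1.79 m³/s.
After input A: C = (26·0.11 + 1.79·31) / 27.79 = 2.1 mg/L.
Over the 4.6 km reach to input B (t = 1.278e+04 s = 0.1479 d), decay gives C = 2.1·exp(−0.49·0.1479) = 1.953 mg/L.
881 L/s = 0.881 m³/s.
After input B: C = (27.79·1.953 + 0.881·9.8) / 28.67 = 2.194 mg/L.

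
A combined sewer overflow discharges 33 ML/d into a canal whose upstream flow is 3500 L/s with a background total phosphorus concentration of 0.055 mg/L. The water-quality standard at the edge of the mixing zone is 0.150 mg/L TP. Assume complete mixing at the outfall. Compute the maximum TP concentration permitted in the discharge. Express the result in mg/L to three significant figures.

33 ML/d = 0.3819 m³/s.
3500 L/s = 3.5 m³/s.
Mass balance: 0.15·3.882 = 0.3819·Cₑ + 3.5·0.055.
Cₑ = (0.5823 − 0.1925) / 0.3819 = 1.021 mg/L.

1.02 mg/L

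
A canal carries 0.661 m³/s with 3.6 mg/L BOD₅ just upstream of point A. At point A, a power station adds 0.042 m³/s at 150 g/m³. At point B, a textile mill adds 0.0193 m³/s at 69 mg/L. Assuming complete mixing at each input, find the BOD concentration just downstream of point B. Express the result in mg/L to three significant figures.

After input A: C = (0.661·3.6 + 0.042·150) / 0.703 = 12.35 mg/L.
After input B: C = (0.703·12.35 + 0.0193·69) / 0.7223 = 13.86 mg/L.

13.9 mg/L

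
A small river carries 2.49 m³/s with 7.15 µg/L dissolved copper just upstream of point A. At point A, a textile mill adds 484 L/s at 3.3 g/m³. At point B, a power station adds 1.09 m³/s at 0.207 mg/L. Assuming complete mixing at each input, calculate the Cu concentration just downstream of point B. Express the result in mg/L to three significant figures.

0.453 mg/L

7.15 µg/L = 0.00715 mg/L.
484 L/s = 0.484 m³/s.
After input A: C = (2.49·0.00715 + 0.484·3.3) / 2.974 = 0.543 mg/L.
After input B: C = (2.974·0.543 + 1.09·0.207) / 4.064 = 0.4529 mg/L.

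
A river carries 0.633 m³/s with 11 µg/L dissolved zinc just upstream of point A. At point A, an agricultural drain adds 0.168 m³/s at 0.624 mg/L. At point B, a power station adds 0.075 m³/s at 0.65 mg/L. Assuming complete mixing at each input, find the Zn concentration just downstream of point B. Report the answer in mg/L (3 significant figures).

11 µg/L = 0.011 mg/L.
After input A: C = (0.633·0.011 + 0.168·0.624) / 0.801 = 0.1396 mg/L.
After input B: C = (0.801·0.1396 + 0.075·0.65) / 0.876 = 0.1833 mg/L.

0.183 mg/L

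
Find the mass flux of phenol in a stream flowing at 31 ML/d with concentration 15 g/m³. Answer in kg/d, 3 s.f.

465 kg/d

31 ML/d = 0.3588 m³/s.
Mass flux = Q·C = 0.3588 m³/s × 15 g/m³ = 5.382 g/s.
= 5.382 g/s × 86.4 = 465 kg/d.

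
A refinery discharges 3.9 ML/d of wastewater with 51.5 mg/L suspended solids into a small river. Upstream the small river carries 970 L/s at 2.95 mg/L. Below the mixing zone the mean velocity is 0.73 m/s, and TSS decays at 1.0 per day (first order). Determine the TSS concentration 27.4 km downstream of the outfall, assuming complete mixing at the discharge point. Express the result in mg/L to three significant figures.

3.31 mg/L

3.9 ML/d = 0.04514 m³/s.
970 L/s = 0.97 m³/s.
After complete mixing, C₀ = (0.04514·51.5 + 0.97·2.95) / 1.015 = 5.109 mg/L.
Travel time t = 2.74e+04 m / 0.73 m/s = 3.753e+04 s = 0.4344 d.
C = 5.109·exp(−1.0·0.4344) = 5.109·0.6476 = 3.309 mg/L.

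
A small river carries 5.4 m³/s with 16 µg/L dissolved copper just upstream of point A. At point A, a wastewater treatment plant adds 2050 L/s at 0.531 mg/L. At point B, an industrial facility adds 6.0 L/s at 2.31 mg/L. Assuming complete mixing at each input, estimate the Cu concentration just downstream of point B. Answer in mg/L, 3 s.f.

0.159 mg/L

16 µg/L = 0.016 mg/L.
2050 L/s = 2.05 m³/s.
After input A: C = (5.4·0.016 + 2.05·0.531) / 7.45 = 0.1577 mg/L.
6.0 L/s = 0.006 m³/s.
After input B: C = (7.45·0.1577 + 0.006·2.31) / 7.456 = 0.1594 mg/L.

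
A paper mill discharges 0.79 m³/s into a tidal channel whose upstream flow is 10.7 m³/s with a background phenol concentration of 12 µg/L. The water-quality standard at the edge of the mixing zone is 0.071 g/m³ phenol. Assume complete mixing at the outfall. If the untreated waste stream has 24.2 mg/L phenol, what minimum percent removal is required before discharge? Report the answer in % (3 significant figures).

96.4 %

12 µg/L = 0.012 mg/L.
Mass balance: 0.071·11.49 = 0.79·Cₑ + 10.7·0.012.
Cₑ = (0.8158 − 0.1284) / 0.79 = 0.8701 mg/L.
Required removal = 1 − 0.8701/24.2 = 96.4 %.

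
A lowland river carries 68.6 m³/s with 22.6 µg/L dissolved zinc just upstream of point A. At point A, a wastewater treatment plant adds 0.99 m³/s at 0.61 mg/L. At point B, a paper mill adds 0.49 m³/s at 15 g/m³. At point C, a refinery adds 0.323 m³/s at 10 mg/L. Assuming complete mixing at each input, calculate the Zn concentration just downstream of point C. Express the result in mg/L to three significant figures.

22.6 µg/L = 0.0226 mg/L.
After input A: C = (68.6·0.0226 + 0.99·0.61) / 69.59 = 0.03096 mg/L.
After input B: C = (69.59·0.03096 + 0.49·15) / 70.08 = 0.1356 mg/L.
After input C: C = (70.08·0.1356 + 0.323·10) / 70.4 = 0.1809 mg/L.

0.181 mg/L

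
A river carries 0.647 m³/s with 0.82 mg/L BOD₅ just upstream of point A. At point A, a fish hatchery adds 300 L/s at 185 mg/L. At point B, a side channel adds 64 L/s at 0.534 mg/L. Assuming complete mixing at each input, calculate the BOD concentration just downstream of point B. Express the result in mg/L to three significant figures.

300 L/s = 0.3 m³/s.
After input A: C = (0.647·0.82 + 0.3·185) / 0.947 = 59.17 mg/L.
64 L/s = 0.064 m³/s.
After input B: C = (0.947·59.17 + 0.064·0.534) / 1.011 = 55.45 mg/L.

55.5 mg/L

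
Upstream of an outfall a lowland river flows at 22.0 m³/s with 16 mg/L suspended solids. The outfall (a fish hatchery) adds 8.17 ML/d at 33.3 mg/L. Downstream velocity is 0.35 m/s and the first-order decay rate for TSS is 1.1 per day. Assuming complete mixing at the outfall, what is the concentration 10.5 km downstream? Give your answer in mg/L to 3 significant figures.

8.17 ML/d = 0.09456 m³/s.
After complete mixing, C₀ = (0.09456·33.3 + 22·16) / 22.09 = 16.07 mg/L.
Travel time t = 1.05e+04 m / 0.35 m/s = 3e+04 s = 0.3472 d.
C = 16.07·exp(−1.1·0.3472) = 16.07·0.6825 = 10.97 mg/L.

11.0 mg/L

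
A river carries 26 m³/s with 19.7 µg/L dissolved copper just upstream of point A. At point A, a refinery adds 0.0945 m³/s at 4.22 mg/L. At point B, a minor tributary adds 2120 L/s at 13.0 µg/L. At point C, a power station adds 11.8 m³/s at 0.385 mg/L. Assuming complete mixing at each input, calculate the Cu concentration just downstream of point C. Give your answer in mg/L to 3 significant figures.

19.7 µg/L = 0.0197 mg/L.
After input A: C = (26·0.0197 + 0.0945·4.22) / 26.09 = 0.03491 mg/L.
2120 L/s = 2.12 m³/s.
13.0 µg/L = 0.013 mg/L.
After input B: C = (26.09·0.03491 + 2.12·0.013) / 28.21 = 0.03326 mg/L.
After input C: C = (28.21·0.03326 + 11.8·0.385) / 40.01 = 0.137 mg/L.

0.137 mg/L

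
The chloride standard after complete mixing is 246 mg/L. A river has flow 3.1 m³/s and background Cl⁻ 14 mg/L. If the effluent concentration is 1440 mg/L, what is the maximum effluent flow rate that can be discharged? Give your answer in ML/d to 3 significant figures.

52.0 ML/d

Mass balance at complete mixing: C_std·(Q_w + Q_r) = Q_w·C_e + Q_r·C_b.
Rearranging, Q_w = Q_r·(C_std − C_b)/(C_e − C_std) = 3.1·(246 − 14) / (1440 − 246) = 0.6023 m³/s.
= 52.04 ML/d.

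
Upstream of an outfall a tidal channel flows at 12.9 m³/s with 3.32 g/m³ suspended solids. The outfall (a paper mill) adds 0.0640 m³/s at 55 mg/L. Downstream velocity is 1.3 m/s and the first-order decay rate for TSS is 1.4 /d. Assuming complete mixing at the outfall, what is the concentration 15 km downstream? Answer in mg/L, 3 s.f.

2.97 mg/L

After complete mixing, C₀ = (0.064·55 + 12.9·3.32) / 12.96 = 3.575 mg/L.
Travel time t = 1.5e+04 m / 1.3 m/s = 1.154e+04 s = 0.1335 d.
C = 3.575·exp(−1.4·0.1335) = 3.575·0.8295 = 2.965 mg/L.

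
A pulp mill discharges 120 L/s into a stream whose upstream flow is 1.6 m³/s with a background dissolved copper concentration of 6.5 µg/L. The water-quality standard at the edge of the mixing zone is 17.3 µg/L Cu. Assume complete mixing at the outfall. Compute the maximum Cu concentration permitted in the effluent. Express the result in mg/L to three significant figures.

120 L/s = 0.12 m³/s.
6.5 µg/L = 0.0065 mg/L.
17.3 µg/L = 0.0173 mg/L.
Mass balance: 0.0173·1.72 = 0.12·Cₑ + 1.6·0.0065.
Cₑ = (0.02976 − 0.0104) / 0.12 = 0.1613 mg/L.

0.161 mg/L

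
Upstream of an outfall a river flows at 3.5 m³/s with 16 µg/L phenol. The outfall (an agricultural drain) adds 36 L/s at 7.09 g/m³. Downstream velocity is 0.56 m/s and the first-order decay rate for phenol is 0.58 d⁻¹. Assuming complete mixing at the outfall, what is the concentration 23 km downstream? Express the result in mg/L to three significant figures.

0.0668 mg/L

36 L/s = 0.036 m³/s.
16 µg/L = 0.016 mg/L.
After complete mixing, C₀ = (0.036·7.09 + 3.5·0.016) / 3.536 = 0.08802 mg/L.
Travel time t = 2.3e+04 m / 0.56 m/s = 4.107e+04 s = 0.4754 d.
C = 0.08802·exp(−0.58·0.4754) = 0.08802·0.759 = 0.06681 mg/L.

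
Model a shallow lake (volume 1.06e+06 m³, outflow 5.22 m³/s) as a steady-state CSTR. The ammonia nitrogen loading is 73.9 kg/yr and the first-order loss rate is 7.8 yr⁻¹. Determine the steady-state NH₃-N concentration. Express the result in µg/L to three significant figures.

0.427 µg/L

Outflow Q = 5.22 m³/s × 3.156e+07 s/yr = 1.647e+08 m³/yr.
Steady-state CSTR mass balance: W = Q·C + k·V·C, so C = W/(Q + kV).
Q + kV = 1.647e+08 + 7.8·1.06e+06 = 1.73e+08 m³/yr.
C = 73.9/1.73e+08 = 4.272e-07 kg/m³ = 0.0004272 mg/L = 0.4272 µg/L.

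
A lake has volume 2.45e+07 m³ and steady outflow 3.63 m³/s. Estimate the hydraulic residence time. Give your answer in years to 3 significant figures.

Q = 3.63 m³/s × 3.156e+07 s/yr = 1.146e+08 m³/yr.
Hydraulic residence time τ = V/Q = 2.45e+07/1.146e+08 = 0.2139 yr.

0.214 yr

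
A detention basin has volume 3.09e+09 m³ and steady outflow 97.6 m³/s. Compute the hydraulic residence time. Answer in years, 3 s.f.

1.00 yr

Q = 97.6 m³/s × 3.156e+07 s/yr = 3.08e+09 m³/yr.
Hydraulic residence time τ = V/Q = 3.09e+09/3.08e+09 = 1.003 yr.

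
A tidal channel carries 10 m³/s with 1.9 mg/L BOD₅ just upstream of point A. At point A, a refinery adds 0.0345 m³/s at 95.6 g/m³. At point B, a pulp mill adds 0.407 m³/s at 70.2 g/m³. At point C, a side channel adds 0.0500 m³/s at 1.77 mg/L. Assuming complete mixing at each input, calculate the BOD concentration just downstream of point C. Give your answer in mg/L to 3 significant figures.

4.86 mg/L

After input A: C = (10·1.9 + 0.0345·95.6) / 10.03 = 2.222 mg/L.
After input B: C = (10.03·2.222 + 0.407·70.2) / 10.44 = 4.872 mg/L.
After input C: C = (10.44·4.872 + 0.05·1.77) / 10.49 = 4.857 mg/L.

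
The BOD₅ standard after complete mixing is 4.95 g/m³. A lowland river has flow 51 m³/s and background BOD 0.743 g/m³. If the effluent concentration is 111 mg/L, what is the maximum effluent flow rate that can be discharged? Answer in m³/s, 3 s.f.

Mass balance at complete mixing: C_std·(Q_w + Q_r) = Q_w·C_e + Q_r·C_b.
Rearranging, Q_w = Q_r·(C_std − C_b)/(C_e − C_std) = 51·(4.95 − 0.743) / (111 − 4.95) = 2.023 m³/s.

2.02 m³/s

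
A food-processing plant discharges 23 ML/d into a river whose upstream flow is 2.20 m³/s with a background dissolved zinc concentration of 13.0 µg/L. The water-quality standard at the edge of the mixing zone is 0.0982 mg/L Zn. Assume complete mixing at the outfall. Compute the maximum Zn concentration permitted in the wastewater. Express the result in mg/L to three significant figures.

23 ML/d = 0.2662 m³/s.
13.0 µg/L = 0.013 mg/L.
Mass balance: 0.0982·2.466 = 0.2662·Cₑ + 2.2·0.013.
Cₑ = (0.2422 − 0.0286) / 0.2662 = 0.8023 mg/L.

0.802 mg/L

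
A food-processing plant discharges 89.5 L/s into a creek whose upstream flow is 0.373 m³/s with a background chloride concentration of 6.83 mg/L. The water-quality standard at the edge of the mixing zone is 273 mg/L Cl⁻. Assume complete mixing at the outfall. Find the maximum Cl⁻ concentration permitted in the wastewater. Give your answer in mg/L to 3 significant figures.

1380 mg/L

89.5 L/s = 0.0895 m³/s.
Mass balance: 273·0.4625 = 0.0895·Cₑ + 0.373·6.83.
Cₑ = (126.3 − 2.548) / 0.0895 = 1382 mg/L.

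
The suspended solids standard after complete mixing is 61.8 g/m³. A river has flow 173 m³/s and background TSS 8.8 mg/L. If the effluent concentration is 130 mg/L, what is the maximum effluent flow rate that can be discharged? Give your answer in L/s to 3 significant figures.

134000 L/s

Mass balance at complete mixing: C_std·(Q_w + Q_r) = Q_w·C_e + Q_r·C_b.
Rearranging, Q_w = Q_r·(C_std − C_b)/(C_e − C_std) = 173·(61.8 − 8.8) / (130 − 61.8) = 134.4 m³/s.
= 1.344e+05 L/s.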